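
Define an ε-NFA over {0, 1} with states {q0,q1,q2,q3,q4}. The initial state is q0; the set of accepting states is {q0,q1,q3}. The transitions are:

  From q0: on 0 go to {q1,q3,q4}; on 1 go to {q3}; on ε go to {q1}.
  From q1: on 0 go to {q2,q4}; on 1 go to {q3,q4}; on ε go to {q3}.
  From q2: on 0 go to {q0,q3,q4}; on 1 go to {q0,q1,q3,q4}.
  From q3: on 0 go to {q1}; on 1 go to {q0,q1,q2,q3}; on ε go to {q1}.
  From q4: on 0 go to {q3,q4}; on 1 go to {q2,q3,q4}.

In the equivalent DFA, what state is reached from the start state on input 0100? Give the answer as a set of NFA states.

Start: {q0,q1,q3}.
δ(q0,0) = {q1,q3,q4}; δ(q1,0) = {q2,q4}; δ(q3,0) = {q1}.
Union: {q1,q2,q3,q4}.
After 0: {q1,q2,q3,q4}.
δ(q1,1) = {q3,q4}; δ(q2,1) = {q0,q1,q3,q4}; δ(q3,1) = {q0,q1,q2,q3}; δ(q4,1) = {q2,q3,q4}.
Union: {q0,q1,q2,q3,q4}.
After 1: {q0,q1,q2,q3,q4}.
δ(q0,0) = {q1,q3,q4}; δ(q1,0) = {q2,q4}; δ(q2,0) = {q0,q3,q4}; δ(q3,0) = {q1}; δ(q4,0) = {q3,q4}.
Union: {q0,q1,q2,q3,q4}.
After 0: {q0,q1,q2,q3,q4}.
δ(q0,0) = {q1,q3,q4}; δ(q1,0) = {q2,q4}; δ(q2,0) = {q0,q3,q4}; δ(q3,0) = {q1}; δ(q4,0) = {q3,q4}.
Union: {q0,q1,q2,q3,q4}.
After 0: {q0,q1,q2,q3,q4}.

{q0,q1,q2,q3,q4}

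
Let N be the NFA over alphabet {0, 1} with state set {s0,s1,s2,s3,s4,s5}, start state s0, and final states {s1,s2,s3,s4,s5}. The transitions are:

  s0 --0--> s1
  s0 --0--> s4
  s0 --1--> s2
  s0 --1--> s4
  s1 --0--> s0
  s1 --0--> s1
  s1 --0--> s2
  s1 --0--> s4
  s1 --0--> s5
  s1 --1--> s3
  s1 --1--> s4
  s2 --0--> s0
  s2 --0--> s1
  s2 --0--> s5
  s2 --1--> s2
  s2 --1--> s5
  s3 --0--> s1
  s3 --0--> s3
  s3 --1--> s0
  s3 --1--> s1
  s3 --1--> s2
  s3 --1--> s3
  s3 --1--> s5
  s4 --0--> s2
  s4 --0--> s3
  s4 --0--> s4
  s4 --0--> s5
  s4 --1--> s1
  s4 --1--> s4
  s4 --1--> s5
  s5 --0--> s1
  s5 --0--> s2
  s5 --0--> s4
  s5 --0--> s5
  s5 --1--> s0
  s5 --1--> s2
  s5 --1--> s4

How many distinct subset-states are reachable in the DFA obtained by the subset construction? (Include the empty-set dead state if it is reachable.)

6

Start state of the DFA: {s0}.
{s0} --0--> {s1,s4}  [new]
{s0} --1--> {s2,s4}  [new]
{s1,s4} --0--> {s0,s1,s2,s3,s4,s5}  [new]
{s1,s4} --1--> {s1,s3,s4,s5}  [new]
{s2,s4} --0--> {s0,s1,s2,s3,s4,s5}  [seen]
{s2,s4} --1--> {s1,s2,s4,s5}  [new]
{s0,s1,s2,s3,s4,s5} --0--> {s0,s1,s2,s3,s4,s5}  [seen]
{s0,s1,s2,s3,s4,s5} --1--> {s0,s1,s2,s3,s4,s5}  [seen]
{s1,s3,s4,s5} --0--> {s0,s1,s2,s3,s4,s5}  [seen]
{s1,s3,s4,s5} --1--> {s0,s1,s2,s3,s4,s5}  [seen]
{s1,s2,s4,s5} --0--> {s0,s1,s2,s3,s4,s5}  [seen]
{s1,s2,s4,s5} --1--> {s0,s1,s2,s3,s4,s5}  [seen]
Reachable DFA states: {s0}, {s1,s4}, {s2,s4}, {s0,s1,s2,s3,s4,s5}, {s1,s3,s4,s5}, {s1,s2,s4,s5}.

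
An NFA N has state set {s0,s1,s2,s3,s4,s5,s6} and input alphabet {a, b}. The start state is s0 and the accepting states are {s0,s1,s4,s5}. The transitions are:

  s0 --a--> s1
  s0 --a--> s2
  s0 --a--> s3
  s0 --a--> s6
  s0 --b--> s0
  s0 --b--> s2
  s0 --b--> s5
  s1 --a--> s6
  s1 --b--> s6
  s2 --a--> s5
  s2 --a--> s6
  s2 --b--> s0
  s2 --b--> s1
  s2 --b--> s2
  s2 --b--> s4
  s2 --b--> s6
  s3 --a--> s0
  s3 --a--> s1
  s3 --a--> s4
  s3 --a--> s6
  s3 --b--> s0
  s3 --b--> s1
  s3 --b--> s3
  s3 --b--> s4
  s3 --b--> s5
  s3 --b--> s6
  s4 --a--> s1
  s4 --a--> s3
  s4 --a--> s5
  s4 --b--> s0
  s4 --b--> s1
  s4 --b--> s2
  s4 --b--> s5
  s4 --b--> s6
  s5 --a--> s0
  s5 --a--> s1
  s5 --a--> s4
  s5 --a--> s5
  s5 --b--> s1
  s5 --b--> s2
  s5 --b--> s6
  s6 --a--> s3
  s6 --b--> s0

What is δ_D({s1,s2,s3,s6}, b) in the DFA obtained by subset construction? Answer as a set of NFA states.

{s0,s1,s2,s3,s4,s5,s6}

δ(s1,b) = {s6}; δ(s2,b) = {s0,s1,s2,s4,s6}; δ(s3,b) = {s0,s1,s3,s4,s5,s6}; δ(s6,b) = {s0}.
Union: {s0,s1,s2,s3,s4,s5,s6}.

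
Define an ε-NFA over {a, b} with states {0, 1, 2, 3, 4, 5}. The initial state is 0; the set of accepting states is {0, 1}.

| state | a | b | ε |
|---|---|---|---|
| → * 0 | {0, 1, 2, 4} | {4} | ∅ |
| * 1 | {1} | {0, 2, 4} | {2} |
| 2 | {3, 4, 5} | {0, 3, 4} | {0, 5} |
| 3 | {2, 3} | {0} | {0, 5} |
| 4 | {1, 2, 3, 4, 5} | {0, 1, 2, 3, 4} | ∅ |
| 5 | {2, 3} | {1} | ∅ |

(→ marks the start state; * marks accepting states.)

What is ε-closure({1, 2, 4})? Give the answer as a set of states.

Begin with {1, 2, 4}.
2 →ε {0, 5}; add 0, 5.
ε-closure = {0, 1, 2, 4, 5}.

{0, 1, 2, 4, 5}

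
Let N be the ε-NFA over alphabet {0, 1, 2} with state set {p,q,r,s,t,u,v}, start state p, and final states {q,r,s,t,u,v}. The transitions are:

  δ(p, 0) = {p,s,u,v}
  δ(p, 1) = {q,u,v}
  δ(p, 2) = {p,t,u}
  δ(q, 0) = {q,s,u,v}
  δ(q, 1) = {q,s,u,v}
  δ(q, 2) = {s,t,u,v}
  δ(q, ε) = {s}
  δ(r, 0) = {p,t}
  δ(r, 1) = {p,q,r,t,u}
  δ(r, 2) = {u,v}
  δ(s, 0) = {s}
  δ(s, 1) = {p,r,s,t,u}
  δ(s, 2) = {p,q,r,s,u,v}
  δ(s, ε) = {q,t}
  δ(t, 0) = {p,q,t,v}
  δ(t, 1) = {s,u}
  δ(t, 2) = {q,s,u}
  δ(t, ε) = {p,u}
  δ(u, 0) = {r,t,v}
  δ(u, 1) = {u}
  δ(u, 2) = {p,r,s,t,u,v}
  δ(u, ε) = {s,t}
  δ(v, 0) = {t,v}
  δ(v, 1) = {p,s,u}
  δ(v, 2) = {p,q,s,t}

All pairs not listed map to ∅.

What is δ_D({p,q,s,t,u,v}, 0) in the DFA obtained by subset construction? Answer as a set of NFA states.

δ(p,0) = {p,s,u,v}; δ(q,0) = {q,s,u,v}; δ(s,0) = {s}; δ(t,0) = {p,q,t,v}; δ(u,0) = {r,t,v}; δ(v,0) = {t,v}.
Union: {p,q,r,s,t,u,v}.

{p,q,r,s,t,u,v}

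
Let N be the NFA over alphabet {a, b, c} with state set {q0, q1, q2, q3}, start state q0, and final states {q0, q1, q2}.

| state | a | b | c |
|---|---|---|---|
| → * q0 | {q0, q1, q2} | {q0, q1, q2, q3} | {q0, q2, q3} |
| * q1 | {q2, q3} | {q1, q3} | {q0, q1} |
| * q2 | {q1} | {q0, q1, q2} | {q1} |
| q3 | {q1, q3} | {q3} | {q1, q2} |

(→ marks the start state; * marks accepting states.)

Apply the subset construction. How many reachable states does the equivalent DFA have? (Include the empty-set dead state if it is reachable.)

Start state of the DFA: {q0}.
{q0} --a--> {q0, q1, q2}  [new]
{q0} --b--> {q0, q1, q2, q3}  [new]
{q0} --c--> {q0, q2, q3}  [new]
{q0, q1, q2} --a--> {q0, q1, q2, q3}  [seen]
{q0, q1, q2} --b--> {q0, q1, q2, q3}  [seen]
{q0, q1, q2} --c--> {q0, q1, q2, q3}  [seen]
{q0, q1, q2, q3} --a--> {q0, q1, q2, q3}  [seen]
{q0, q1, q2, q3} --b--> {q0, q1, q2, q3}  [seen]
{q0, q1, q2, q3} --c--> {q0, q1, q2, q3}  [seen]
{q0, q2, q3} --a--> {q0, q1, q2, q3}  [seen]
{q0, q2, q3} --b--> {q0, q1, q2, q3}  [seen]
{q0, q2, q3} --c--> {q0, q1, q2, q3}  [seen]
Reachable DFA states: {q0}, {q0, q1, q2}, {q0, q1, q2, q3}, {q0, q2, q3}.

4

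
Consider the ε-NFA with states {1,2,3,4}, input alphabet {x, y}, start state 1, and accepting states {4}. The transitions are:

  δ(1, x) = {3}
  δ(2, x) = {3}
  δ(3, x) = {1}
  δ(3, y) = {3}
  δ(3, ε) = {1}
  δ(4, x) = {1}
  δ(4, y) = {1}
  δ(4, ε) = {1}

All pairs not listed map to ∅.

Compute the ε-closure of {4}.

Begin with {4}.
4 →ε {1}; add 1.
ε-closure = {1,4}.

{1,4}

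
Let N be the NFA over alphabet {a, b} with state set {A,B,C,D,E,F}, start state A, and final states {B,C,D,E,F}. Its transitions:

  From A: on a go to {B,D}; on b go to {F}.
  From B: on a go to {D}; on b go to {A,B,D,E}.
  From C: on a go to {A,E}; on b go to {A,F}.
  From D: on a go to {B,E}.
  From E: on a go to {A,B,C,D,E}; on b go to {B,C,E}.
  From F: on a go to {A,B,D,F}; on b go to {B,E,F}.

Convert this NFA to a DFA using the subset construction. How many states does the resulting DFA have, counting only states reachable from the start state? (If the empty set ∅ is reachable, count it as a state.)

Start state of the DFA: {A}.
{A} --a--> {B,D}  [new]
{A} --b--> {F}  [new]
{B,D} --a--> {B,D,E}  [new]
{B,D} --b--> {A,B,D,E}  [new]
{F} --a--> {A,B,D,F}  [new]
{F} --b--> {B,E,F}  [new]
{B,D,E} --a--> {A,B,C,D,E}  [new]
{B,D,E} --b--> {A,B,C,D,E}  [seen]
{A,B,D,E} --a--> {A,B,C,D,E}  [seen]
{A,B,D,E} --b--> {A,B,C,D,E,F}  [new]
{A,B,D,F} --a--> {A,B,D,E,F}  [new]
{A,B,D,F} --b--> {A,B,D,E,F}  [seen]
{B,E,F} --a--> {A,B,C,D,E,F}  [seen]
{B,E,F} --b--> {A,B,C,D,E,F}  [seen]
{A,B,C,D,E} --a--> {A,B,C,D,E}  [seen]
{A,B,C,D,E} --b--> {A,B,C,D,E,F}  [seen]
{A,B,C,D,E,F} --a--> {A,B,C,D,E,F}  [seen]
{A,B,C,D,E,F} --b--> {A,B,C,D,E,F}  [seen]
{A,B,D,E,F} --a--> {A,B,C,D,E,F}  [seen]
{A,B,D,E,F} --b--> {A,B,C,D,E,F}  [seen]
Reachable DFA states: {A}, {B,D}, {F}, {B,D,E}, {A,B,D,E}, {A,B,D,F}, {B,E,F}, {A,B,C,D,E}, {A,B,C,D,E,F}, {A,B,D,E,F}.

10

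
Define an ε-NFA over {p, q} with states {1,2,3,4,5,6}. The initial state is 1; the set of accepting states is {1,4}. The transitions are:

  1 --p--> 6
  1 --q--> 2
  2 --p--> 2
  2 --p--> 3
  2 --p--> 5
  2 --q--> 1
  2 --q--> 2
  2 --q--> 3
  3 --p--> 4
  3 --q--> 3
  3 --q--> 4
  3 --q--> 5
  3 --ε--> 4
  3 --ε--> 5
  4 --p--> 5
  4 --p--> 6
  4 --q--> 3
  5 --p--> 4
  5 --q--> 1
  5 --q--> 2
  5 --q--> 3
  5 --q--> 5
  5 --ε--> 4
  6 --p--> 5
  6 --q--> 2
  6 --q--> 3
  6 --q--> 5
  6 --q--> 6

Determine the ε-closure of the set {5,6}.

{4,5,6}

Begin with {5,6}.
5 →ε {4}; add 4.
ε-closure = {4,5,6}.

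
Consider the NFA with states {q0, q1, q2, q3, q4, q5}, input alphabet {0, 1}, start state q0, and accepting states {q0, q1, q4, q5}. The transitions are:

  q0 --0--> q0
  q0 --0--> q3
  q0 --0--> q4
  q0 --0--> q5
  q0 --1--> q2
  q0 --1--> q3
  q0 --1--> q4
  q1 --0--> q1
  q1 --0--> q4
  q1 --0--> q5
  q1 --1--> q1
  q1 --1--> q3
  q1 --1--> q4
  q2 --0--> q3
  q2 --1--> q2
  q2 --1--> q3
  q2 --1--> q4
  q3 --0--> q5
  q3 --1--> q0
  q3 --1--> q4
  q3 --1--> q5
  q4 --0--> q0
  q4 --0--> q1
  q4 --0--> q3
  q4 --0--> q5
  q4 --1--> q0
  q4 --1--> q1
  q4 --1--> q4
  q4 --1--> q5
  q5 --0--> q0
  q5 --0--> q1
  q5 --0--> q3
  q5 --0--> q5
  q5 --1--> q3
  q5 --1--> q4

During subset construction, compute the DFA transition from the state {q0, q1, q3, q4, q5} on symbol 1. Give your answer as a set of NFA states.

δ(q0,1) = {q2, q3, q4}; δ(q1,1) = {q1, q3, q4}; δ(q3,1) = {q0, q4, q5}; δ(q4,1) = {q0, q1, q4, q5}; δ(q5,1) = {q3, q4}.
Union: {q0, q1, q2, q3, q4, q5}.

{q0, q1, q2, q3, q4, q5}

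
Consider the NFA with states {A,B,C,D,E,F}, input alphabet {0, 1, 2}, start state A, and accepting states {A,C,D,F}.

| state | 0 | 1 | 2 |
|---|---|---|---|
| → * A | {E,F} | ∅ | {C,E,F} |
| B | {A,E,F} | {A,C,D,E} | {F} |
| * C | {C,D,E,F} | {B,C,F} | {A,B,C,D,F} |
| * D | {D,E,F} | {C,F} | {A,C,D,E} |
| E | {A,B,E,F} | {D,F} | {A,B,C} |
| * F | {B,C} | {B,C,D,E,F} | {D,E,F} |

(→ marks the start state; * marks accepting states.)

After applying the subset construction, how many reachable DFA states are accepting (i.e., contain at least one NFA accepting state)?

Start state of the DFA: {A}.
{A} --0--> {E,F}  [new]
{A} --1--> ∅  [new]
{A} --2--> {C,E,F}  [new]
{E,F} --0--> {A,B,C,E,F}  [new]
{E,F} --1--> {B,C,D,E,F}  [new]
{E,F} --2--> {A,B,C,D,E,F}  [new]
∅ --0--> ∅  [seen]
∅ --1--> ∅  [seen]
∅ --2--> ∅  [seen]
{C,E,F} --0--> {A,B,C,D,E,F}  [seen]
{C,E,F} --1--> {B,C,D,E,F}  [seen]
{C,E,F} --2--> {A,B,C,D,E,F}  [seen]
{A,B,C,E,F} --0--> {A,B,C,D,E,F}  [seen]
{A,B,C,E,F} --1--> {A,B,C,D,E,F}  [seen]
{A,B,C,E,F} --2--> {A,B,C,D,E,F}  [seen]
{B,C,D,E,F} --0--> {A,B,C,D,E,F}  [seen]
{B,C,D,E,F} --1--> {A,B,C,D,E,F}  [seen]
{B,C,D,E,F} --2--> {A,B,C,D,E,F}  [seen]
{A,B,C,D,E,F} --0--> {A,B,C,D,E,F}  [seen]
{A,B,C,D,E,F} --1--> {A,B,C,D,E,F}  [seen]
{A,B,C,D,E,F} --2--> {A,B,C,D,E,F}  [seen]
Reachable DFA states: {A}, {E,F}, ∅, {C,E,F}, {A,B,C,E,F}, {B,C,D,E,F}, {A,B,C,D,E,F}.
Accepting DFA states (contain an NFA accepting state): {A}, {E,F}, {C,E,F}, {A,B,C,E,F}, {B,C,D,E,F}, {A,B,C,D,E,F}.

6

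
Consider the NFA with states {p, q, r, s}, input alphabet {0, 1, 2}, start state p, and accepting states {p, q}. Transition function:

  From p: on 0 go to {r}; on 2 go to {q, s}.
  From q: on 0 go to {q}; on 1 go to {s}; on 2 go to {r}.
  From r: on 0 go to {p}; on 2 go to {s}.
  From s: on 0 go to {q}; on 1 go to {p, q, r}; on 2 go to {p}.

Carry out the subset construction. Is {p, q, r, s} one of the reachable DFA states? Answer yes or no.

Start state of the DFA: {p}.
{p} --0--> {r}  [new]
{p} --1--> ∅  [new]
{p} --2--> {q, s}  [new]
{r} --0--> {p}  [seen]
{r} --1--> ∅  [seen]
{r} --2--> {s}  [new]
∅ --0--> ∅  [seen]
∅ --1--> ∅  [seen]
∅ --2--> ∅  [seen]
{q, s} --0--> {q}  [new]
{q, s} --1--> {p, q, r, s}  [new]
{q, s} --2--> {p, r}  [new]
{s} --0--> {q}  [seen]
{s} --1--> {p, q, r}  [new]
{s} --2--> {p}  [seen]
{q} --0--> {q}  [seen]
{q} --1--> {s}  [seen]
{q} --2--> {r}  [seen]
{p, q, r, s} --0--> {p, q, r}  [seen]
{p, q, r, s} --1--> {p, q, r, s}  [seen]
{p, q, r, s} --2--> {p, q, r, s}  [seen]
{p, r} --0--> {p, r}  [seen]
{p, r} --1--> ∅  [seen]
{p, r} --2--> {q, s}  [seen]
{p, q, r} --0--> {p, q, r}  [seen]
{p, q, r} --1--> {s}  [seen]
{p, q, r} --2--> {q, r, s}  [new]
{q, r, s} --0--> {p, q}  [new]
{q, r, s} --1--> {p, q, r, s}  [seen]
{q, r, s} --2--> {p, r, s}  [new]
{p, q} --0--> {q, r}  [new]
{p, q} --1--> {s}  [seen]
{p, q} --2--> {q, r, s}  [seen]
{p, r, s} --0--> {p, q, r}  [seen]
{p, r, s} --1--> {p, q, r}  [seen]
{p, r, s} --2--> {p, q, s}  [new]
{q, r} --0--> {p, q}  [seen]
{q, r} --1--> {s}  [seen]
{q, r} --2--> {r, s}  [new]
{p, q, s} --0--> {q, r}  [seen]
{p, q, s} --1--> {p, q, r, s}  [seen]
{p, q, s} --2--> {p, q, r, s}  [seen]
{r, s} --0--> {p, q}  [seen]
{r, s} --1--> {p, q, r}  [seen]
{r, s} --2--> {p, s}  [new]
{p, s} --0--> {q, r}  [seen]
{p, s} --1--> {p, q, r}  [seen]
{p, s} --2--> {p, q, s}  [seen]
Reachable DFA states: {p}, {r}, ∅, {q, s}, {s}, {q}, {p, q, r, s}, {p, r}, {p, q, r}, {q, r, s}, {p, q}, {p, r, s}, {q, r}, {p, q, s}, {r, s}, {p, s}.
{p, q, r, s} is among them.

yes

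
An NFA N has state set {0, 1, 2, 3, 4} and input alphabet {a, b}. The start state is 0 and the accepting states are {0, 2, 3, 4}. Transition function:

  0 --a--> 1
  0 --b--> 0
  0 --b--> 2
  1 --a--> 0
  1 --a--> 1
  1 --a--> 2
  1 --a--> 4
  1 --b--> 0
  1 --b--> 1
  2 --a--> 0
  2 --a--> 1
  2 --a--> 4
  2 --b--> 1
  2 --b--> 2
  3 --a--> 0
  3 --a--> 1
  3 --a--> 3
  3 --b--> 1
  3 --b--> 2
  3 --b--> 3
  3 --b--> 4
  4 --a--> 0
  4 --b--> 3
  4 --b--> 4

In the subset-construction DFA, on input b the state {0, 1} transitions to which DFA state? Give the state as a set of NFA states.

δ(0,b) = {0, 2}; δ(1,b) = {0, 1}.
Union: {0, 1, 2}.

{0, 1, 2}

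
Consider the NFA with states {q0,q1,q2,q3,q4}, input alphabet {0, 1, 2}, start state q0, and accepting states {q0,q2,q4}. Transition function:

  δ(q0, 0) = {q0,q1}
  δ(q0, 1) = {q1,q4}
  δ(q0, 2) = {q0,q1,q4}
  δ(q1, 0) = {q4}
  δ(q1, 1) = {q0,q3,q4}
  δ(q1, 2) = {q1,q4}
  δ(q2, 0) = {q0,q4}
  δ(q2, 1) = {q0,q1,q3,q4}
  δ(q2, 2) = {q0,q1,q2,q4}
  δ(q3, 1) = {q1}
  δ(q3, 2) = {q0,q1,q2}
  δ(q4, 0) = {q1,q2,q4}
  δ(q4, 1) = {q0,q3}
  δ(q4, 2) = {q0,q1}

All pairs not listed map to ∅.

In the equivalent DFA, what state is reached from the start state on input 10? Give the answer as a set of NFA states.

{q1,q2,q4}

Start: {q0}.
δ(q0,1) = {q1,q4}.
Union: {q1,q4}.
After 1: {q1,q4}.
δ(q1,0) = {q4}; δ(q4,0) = {q1,q2,q4}.
Union: {q1,q2,q4}.
After 0: {q1,q2,q4}.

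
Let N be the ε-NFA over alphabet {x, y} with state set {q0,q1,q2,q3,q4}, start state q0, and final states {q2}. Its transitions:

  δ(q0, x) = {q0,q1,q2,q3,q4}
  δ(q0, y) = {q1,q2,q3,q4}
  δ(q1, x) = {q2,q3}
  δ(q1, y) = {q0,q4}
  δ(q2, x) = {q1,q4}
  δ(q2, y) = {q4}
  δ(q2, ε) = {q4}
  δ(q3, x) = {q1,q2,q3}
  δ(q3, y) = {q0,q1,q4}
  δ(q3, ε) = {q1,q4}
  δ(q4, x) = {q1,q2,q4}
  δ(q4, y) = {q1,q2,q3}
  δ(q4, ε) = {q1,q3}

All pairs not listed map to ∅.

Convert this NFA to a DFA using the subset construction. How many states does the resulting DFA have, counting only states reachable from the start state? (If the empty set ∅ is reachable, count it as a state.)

Start state of the DFA: {q0} (ε-closure of the NFA start).
{q0} --x--> {q0,q1,q2,q3,q4}  [new]
{q0} --y--> {q1,q2,q3,q4}  [new]
{q0,q1,q2,q3,q4} --x--> {q0,q1,q2,q3,q4}  [seen]
{q0,q1,q2,q3,q4} --y--> {q0,q1,q2,q3,q4}  [seen]
{q1,q2,q3,q4} --x--> {q1,q2,q3,q4}  [seen]
{q1,q2,q3,q4} --y--> {q0,q1,q2,q3,q4}  [seen]
Reachable DFA states: {q0}, {q0,q1,q2,q3,q4}, {q1,q2,q3,q4}.

3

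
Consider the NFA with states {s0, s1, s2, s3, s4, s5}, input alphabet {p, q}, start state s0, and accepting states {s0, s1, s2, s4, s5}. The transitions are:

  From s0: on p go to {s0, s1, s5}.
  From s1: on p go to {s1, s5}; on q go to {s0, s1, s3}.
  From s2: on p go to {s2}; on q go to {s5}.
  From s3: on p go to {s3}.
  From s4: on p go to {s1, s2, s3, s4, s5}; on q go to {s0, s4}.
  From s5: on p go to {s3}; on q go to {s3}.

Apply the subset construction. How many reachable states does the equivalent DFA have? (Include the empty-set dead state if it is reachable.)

Start state of the DFA: {s0}.
{s0} --p--> {s0, s1, s5}  [new]
{s0} --q--> ∅  [new]
{s0, s1, s5} --p--> {s0, s1, s3, s5}  [new]
{s0, s1, s5} --q--> {s0, s1, s3}  [new]
∅ --p--> ∅  [seen]
∅ --q--> ∅  [seen]
{s0, s1, s3, s5} --p--> {s0, s1, s3, s5}  [seen]
{s0, s1, s3, s5} --q--> {s0, s1, s3}  [seen]
{s0, s1, s3} --p--> {s0, s1, s3, s5}  [seen]
{s0, s1, s3} --q--> {s0, s1, s3}  [seen]
Reachable DFA states: {s0}, {s0, s1, s5}, ∅, {s0, s1, s3, s5}, {s0, s1, s3}.

5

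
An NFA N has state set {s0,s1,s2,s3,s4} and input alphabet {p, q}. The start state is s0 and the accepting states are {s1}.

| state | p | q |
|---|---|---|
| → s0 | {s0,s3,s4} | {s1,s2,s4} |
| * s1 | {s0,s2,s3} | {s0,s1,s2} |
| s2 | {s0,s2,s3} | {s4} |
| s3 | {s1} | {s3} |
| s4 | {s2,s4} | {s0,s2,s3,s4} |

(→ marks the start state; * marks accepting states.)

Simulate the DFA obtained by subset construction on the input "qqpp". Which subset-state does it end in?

Start: {s0}.
δ(s0,q) = {s1,s2,s4}.
Union: {s1,s2,s4}.
After q: {s1,s2,s4}.
δ(s1,q) = {s0,s1,s2}; δ(s2,q) = {s4}; δ(s4,q) = {s0,s2,s3,s4}.
Union: {s0,s1,s2,s3,s4}.
After q: {s0,s1,s2,s3,s4}.
δ(s0,p) = {s0,s3,s4}; δ(s1,p) = {s0,s2,s3}; δ(s2,p) = {s0,s2,s3}; δ(s3,p) = {s1}; δ(s4,p) = {s2,s4}.
Union: {s0,s1,s2,s3,s4}.
After p: {s0,s1,s2,s3,s4}.
δ(s0,p) = {s0,s3,s4}; δ(s1,p) = {s0,s2,s3}; δ(s2,p) = {s0,s2,s3}; δ(s3,p) = {s1}; δ(s4,p) = {s2,s4}.
Union: {s0,s1,s2,s3,s4}.
After p: {s0,s1,s2,s3,s4}.

{s0,s1,s2,s3,s4}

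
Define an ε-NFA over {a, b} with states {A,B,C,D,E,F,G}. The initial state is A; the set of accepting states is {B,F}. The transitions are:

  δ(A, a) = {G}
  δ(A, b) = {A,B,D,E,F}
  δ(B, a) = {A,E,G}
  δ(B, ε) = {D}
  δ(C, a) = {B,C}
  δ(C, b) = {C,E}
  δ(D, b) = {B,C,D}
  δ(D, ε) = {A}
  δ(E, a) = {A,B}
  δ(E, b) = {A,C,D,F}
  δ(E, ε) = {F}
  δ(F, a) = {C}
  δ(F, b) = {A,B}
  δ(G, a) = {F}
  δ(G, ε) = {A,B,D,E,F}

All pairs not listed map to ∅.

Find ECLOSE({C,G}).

Begin with {C,G}.
G →ε {A,B,D,E,F}; add A, B, D, E, F.
ε-closure = {A,B,C,D,E,F,G}.

{A,B,C,D,E,F,G}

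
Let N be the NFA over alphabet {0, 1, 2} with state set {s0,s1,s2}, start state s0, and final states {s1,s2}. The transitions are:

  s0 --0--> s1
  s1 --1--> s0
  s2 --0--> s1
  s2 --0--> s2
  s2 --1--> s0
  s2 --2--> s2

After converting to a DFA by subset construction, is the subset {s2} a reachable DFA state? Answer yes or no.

no

Start state of the DFA: {s0}.
{s0} --0--> {s1}  [new]
{s0} --1--> ∅  [new]
{s0} --2--> ∅  [seen]
{s1} --0--> ∅  [seen]
{s1} --1--> {s0}  [seen]
{s1} --2--> ∅  [seen]
∅ --0--> ∅  [seen]
∅ --1--> ∅  [seen]
∅ --2--> ∅  [seen]
Reachable DFA states: {s0}, {s1}, ∅.
{s2} is not among them.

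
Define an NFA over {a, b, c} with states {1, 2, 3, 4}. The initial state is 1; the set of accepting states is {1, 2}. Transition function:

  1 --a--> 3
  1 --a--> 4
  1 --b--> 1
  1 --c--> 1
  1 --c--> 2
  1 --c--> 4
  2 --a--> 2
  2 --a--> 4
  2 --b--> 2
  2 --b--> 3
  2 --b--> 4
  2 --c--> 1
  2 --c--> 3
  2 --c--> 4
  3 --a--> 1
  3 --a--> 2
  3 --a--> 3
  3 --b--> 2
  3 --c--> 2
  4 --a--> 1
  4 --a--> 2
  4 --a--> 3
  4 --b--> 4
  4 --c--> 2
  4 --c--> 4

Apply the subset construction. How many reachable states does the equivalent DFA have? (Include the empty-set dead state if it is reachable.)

Start state of the DFA: {1}.
{1} --a--> {3, 4}  [new]
{1} --b--> {1}  [seen]
{1} --c--> {1, 2, 4}  [new]
{3, 4} --a--> {1, 2, 3}  [new]
{3, 4} --b--> {2, 4}  [new]
{3, 4} --c--> {2, 4}  [seen]
{1, 2, 4} --a--> {1, 2, 3, 4}  [new]
{1, 2, 4} --b--> {1, 2, 3, 4}  [seen]
{1, 2, 4} --c--> {1, 2, 3, 4}  [seen]
{1, 2, 3} --a--> {1, 2, 3, 4}  [seen]
{1, 2, 3} --b--> {1, 2, 3, 4}  [seen]
{1, 2, 3} --c--> {1, 2, 3, 4}  [seen]
{2, 4} --a--> {1, 2, 3, 4}  [seen]
{2, 4} --b--> {2, 3, 4}  [new]
{2, 4} --c--> {1, 2, 3, 4}  [seen]
{1, 2, 3, 4} --a--> {1, 2, 3, 4}  [seen]
{1, 2, 3, 4} --b--> {1, 2, 3, 4}  [seen]
{1, 2, 3, 4} --c--> {1, 2, 3, 4}  [seen]
{2, 3, 4} --a--> {1, 2, 3, 4}  [seen]
{2, 3, 4} --b--> {2, 3, 4}  [seen]
{2, 3, 4} --c--> {1, 2, 3, 4}  [seen]
Reachable DFA states: {1}, {3, 4}, {1, 2, 4}, {1, 2, 3}, {2, 4}, {1, 2, 3, 4}, {2, 3, 4}.

7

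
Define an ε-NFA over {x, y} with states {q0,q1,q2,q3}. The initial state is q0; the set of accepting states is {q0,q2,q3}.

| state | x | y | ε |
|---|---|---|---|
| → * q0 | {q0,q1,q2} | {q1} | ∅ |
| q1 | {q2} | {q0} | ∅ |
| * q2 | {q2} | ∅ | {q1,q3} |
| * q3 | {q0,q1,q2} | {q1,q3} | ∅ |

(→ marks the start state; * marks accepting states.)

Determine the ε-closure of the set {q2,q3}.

{q1,q2,q3}

Begin with {q2,q3}.
q2 →ε {q1,q3}; add q1.
ε-closure = {q1,q2,q3}.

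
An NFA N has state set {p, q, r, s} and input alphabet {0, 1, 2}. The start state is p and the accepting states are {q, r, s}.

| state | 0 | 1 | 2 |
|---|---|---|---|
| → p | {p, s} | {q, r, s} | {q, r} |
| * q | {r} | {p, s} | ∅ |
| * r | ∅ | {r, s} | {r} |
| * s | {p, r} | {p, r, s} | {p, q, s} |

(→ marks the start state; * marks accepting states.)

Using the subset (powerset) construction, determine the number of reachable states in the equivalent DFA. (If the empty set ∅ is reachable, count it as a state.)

10

Start state of the DFA: {p}.
{p} --0--> {p, s}  [new]
{p} --1--> {q, r, s}  [new]
{p} --2--> {q, r}  [new]
{p, s} --0--> {p, r, s}  [new]
{p, s} --1--> {p, q, r, s}  [new]
{p, s} --2--> {p, q, r, s}  [seen]
{q, r, s} --0--> {p, r}  [new]
{q, r, s} --1--> {p, r, s}  [seen]
{q, r, s} --2--> {p, q, r, s}  [seen]
{q, r} --0--> {r}  [new]
{q, r} --1--> {p, r, s}  [seen]
{q, r} --2--> {r}  [seen]
{p, r, s} --0--> {p, r, s}  [seen]
{p, r, s} --1--> {p, q, r, s}  [seen]
{p, r, s} --2--> {p, q, r, s}  [seen]
{p, q, r, s} --0--> {p, r, s}  [seen]
{p, q, r, s} --1--> {p, q, r, s}  [seen]
{p, q, r, s} --2--> {p, q, r, s}  [seen]
{p, r} --0--> {p, s}  [seen]
{p, r} --1--> {q, r, s}  [seen]
{p, r} --2--> {q, r}  [seen]
{r} --0--> ∅  [new]
{r} --1--> {r, s}  [new]
{r} --2--> {r}  [seen]
∅ --0--> ∅  [seen]
∅ --1--> ∅  [seen]
∅ --2--> ∅  [seen]
{r, s} --0--> {p, r}  [seen]
{r, s} --1--> {p, r, s}  [seen]
{r, s} --2--> {p, q, r, s}  [seen]
Reachable DFA states: {p}, {p, s}, {q, r, s}, {q, r}, {p, r, s}, {p, q, r, s}, {p, r}, {r}, ∅, {r, s}.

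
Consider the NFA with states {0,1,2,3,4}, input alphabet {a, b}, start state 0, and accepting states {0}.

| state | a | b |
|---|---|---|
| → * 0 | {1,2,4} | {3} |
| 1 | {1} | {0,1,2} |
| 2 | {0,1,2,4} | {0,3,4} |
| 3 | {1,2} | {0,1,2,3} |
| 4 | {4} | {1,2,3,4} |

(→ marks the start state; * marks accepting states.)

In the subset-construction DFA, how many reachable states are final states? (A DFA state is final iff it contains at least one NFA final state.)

Start state of the DFA: {0}.
{0} --a--> {1,2,4}  [new]
{0} --b--> {3}  [new]
{1,2,4} --a--> {0,1,2,4}  [new]
{1,2,4} --b--> {0,1,2,3,4}  [new]
{3} --a--> {1,2}  [new]
{3} --b--> {0,1,2,3}  [new]
{0,1,2,4} --a--> {0,1,2,4}  [seen]
{0,1,2,4} --b--> {0,1,2,3,4}  [seen]
{0,1,2,3,4} --a--> {0,1,2,4}  [seen]
{0,1,2,3,4} --b--> {0,1,2,3,4}  [seen]
{1,2} --a--> {0,1,2,4}  [seen]
{1,2} --b--> {0,1,2,3,4}  [seen]
{0,1,2,3} --a--> {0,1,2,4}  [seen]
{0,1,2,3} --b--> {0,1,2,3,4}  [seen]
Reachable DFA states: {0}, {1,2,4}, {3}, {0,1,2,4}, {0,1,2,3,4}, {1,2}, {0,1,2,3}.
Accepting DFA states (contain an NFA accepting state): {0}, {0,1,2,4}, {0,1,2,3,4}, {0,1,2,3}.

4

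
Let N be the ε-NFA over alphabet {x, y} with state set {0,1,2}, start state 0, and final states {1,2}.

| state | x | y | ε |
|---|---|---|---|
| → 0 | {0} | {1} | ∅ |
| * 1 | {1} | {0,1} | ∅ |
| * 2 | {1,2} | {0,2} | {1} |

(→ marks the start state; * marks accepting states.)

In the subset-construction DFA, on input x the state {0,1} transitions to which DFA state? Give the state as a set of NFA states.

{0,1}

δ(0,x) = {0}; δ(1,x) = {1}.
Union: {0,1}.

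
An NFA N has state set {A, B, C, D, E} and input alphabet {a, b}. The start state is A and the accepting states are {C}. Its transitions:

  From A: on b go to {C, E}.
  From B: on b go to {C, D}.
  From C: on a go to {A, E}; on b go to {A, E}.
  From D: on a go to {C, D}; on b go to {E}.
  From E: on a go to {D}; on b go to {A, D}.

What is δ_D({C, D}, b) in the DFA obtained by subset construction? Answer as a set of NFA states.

{A, E}

δ(C,b) = {A, E}; δ(D,b) = {E}.
Union: {A, E}.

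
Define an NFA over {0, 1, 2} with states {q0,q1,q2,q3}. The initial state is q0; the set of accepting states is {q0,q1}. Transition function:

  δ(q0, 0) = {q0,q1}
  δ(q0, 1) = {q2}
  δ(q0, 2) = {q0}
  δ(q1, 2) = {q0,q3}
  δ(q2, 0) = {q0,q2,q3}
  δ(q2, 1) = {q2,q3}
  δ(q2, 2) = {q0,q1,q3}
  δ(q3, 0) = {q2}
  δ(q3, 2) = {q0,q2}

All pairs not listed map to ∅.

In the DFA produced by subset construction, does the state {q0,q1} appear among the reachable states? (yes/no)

Start state of the DFA: {q0}.
{q0} --0--> {q0,q1}  [new]
{q0} --1--> {q2}  [new]
{q0} --2--> {q0}  [seen]
{q0,q1} --0--> {q0,q1}  [seen]
{q0,q1} --1--> {q2}  [seen]
{q0,q1} --2--> {q0,q3}  [new]
{q2} --0--> {q0,q2,q3}  [new]
{q2} --1--> {q2,q3}  [new]
{q2} --2--> {q0,q1,q3}  [new]
{q0,q3} --0--> {q0,q1,q2}  [new]
{q0,q3} --1--> {q2}  [seen]
{q0,q3} --2--> {q0,q2}  [new]
{q0,q2,q3} --0--> {q0,q1,q2,q3}  [new]
{q0,q2,q3} --1--> {q2,q3}  [seen]
{q0,q2,q3} --2--> {q0,q1,q2,q3}  [seen]
{q2,q3} --0--> {q0,q2,q3}  [seen]
{q2,q3} --1--> {q2,q3}  [seen]
{q2,q3} --2--> {q0,q1,q2,q3}  [seen]
{q0,q1,q3} --0--> {q0,q1,q2}  [seen]
{q0,q1,q3} --1--> {q2}  [seen]
{q0,q1,q3} --2--> {q0,q2,q3}  [seen]
{q0,q1,q2} --0--> {q0,q1,q2,q3}  [seen]
{q0,q1,q2} --1--> {q2,q3}  [seen]
{q0,q1,q2} --2--> {q0,q1,q3}  [seen]
{q0,q2} --0--> {q0,q1,q2,q3}  [seen]
{q0,q2} --1--> {q2,q3}  [seen]
{q0,q2} --2--> {q0,q1,q3}  [seen]
{q0,q1,q2,q3} --0--> {q0,q1,q2,q3}  [seen]
{q0,q1,q2,q3} --1--> {q2,q3}  [seen]
{q0,q1,q2,q3} --2--> {q0,q1,q2,q3}  [seen]
Reachable DFA states: {q0}, {q0,q1}, {q2}, {q0,q3}, {q0,q2,q3}, {q2,q3}, {q0,q1,q3}, {q0,q1,q2}, {q0,q2}, {q0,q1,q2,q3}.
{q0,q1} is among them.

yes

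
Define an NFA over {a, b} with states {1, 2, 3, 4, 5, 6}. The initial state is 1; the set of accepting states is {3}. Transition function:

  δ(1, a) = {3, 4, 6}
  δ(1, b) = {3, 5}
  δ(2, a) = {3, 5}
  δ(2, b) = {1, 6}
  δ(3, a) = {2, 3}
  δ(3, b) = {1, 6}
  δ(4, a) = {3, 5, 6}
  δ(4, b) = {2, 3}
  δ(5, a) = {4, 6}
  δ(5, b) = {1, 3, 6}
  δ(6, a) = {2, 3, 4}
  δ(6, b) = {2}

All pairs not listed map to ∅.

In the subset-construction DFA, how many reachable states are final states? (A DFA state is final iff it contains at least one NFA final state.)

Start state of the DFA: {1}.
{1} --a--> {3, 4, 6}  [new]
{1} --b--> {3, 5}  [new]
{3, 4, 6} --a--> {2, 3, 4, 5, 6}  [new]
{3, 4, 6} --b--> {1, 2, 3, 6}  [new]
{3, 5} --a--> {2, 3, 4, 6}  [new]
{3, 5} --b--> {1, 3, 6}  [new]
{2, 3, 4, 5, 6} --a--> {2, 3, 4, 5, 6}  [seen]
{2, 3, 4, 5, 6} --b--> {1, 2, 3, 6}  [seen]
{1, 2, 3, 6} --a--> {2, 3, 4, 5, 6}  [seen]
{1, 2, 3, 6} --b--> {1, 2, 3, 5, 6}  [new]
{2, 3, 4, 6} --a--> {2, 3, 4, 5, 6}  [seen]
{2, 3, 4, 6} --b--> {1, 2, 3, 6}  [seen]
{1, 3, 6} --a--> {2, 3, 4, 6}  [seen]
{1, 3, 6} --b--> {1, 2, 3, 5, 6}  [seen]
{1, 2, 3, 5, 6} --a--> {2, 3, 4, 5, 6}  [seen]
{1, 2, 3, 5, 6} --b--> {1, 2, 3, 5, 6}  [seen]
Reachable DFA states: {1}, {3, 4, 6}, {3, 5}, {2, 3, 4, 5, 6}, {1, 2, 3, 6}, {2, 3, 4, 6}, {1, 3, 6}, {1, 2, 3, 5, 6}.
Accepting DFA states (contain an NFA accepting state): {3, 4, 6}, {3, 5}, {2, 3, 4, 5, 6}, {1, 2, 3, 6}, {2, 3, 4, 6}, {1, 3, 6}, {1, 2, 3, 5, 6}.

7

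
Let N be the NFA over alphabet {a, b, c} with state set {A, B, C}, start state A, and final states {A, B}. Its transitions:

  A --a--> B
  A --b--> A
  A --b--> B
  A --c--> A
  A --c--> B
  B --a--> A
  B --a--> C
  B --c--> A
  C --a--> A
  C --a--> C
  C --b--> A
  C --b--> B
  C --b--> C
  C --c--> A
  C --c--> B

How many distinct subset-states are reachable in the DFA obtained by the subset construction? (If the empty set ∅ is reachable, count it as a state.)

6

Start state of the DFA: {A}.
{A} --a--> {B}  [new]
{A} --b--> {A, B}  [new]
{A} --c--> {A, B}  [seen]
{B} --a--> {A, C}  [new]
{B} --b--> ∅  [new]
{B} --c--> {A}  [seen]
{A, B} --a--> {A, B, C}  [new]
{A, B} --b--> {A, B}  [seen]
{A, B} --c--> {A, B}  [seen]
{A, C} --a--> {A, B, C}  [seen]
{A, C} --b--> {A, B, C}  [seen]
{A, C} --c--> {A, B}  [seen]
∅ --a--> ∅  [seen]
∅ --b--> ∅  [seen]
∅ --c--> ∅  [seen]
{A, B, C} --a--> {A, B, C}  [seen]
{A, B, C} --b--> {A, B, C}  [seen]
{A, B, C} --c--> {A, B}  [seen]
Reachable DFA states: {A}, {B}, {A, B}, {A, C}, ∅, {A, B, C}.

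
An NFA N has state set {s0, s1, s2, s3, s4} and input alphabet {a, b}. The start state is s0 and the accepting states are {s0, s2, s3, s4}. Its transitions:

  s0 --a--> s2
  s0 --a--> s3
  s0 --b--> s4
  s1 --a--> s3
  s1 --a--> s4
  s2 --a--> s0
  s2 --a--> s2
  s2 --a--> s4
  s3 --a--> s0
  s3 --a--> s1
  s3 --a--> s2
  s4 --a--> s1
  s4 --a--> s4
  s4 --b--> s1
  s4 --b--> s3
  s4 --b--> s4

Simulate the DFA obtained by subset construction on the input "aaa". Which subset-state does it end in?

Start: {s0}.
δ(s0,a) = {s2, s3}.
Union: {s2, s3}.
After a: {s2, s3}.
δ(s2,a) = {s0, s2, s4}; δ(s3,a) = {s0, s1, s2}.
Union: {s0, s1, s2, s4}.
After a: {s0, s1, s2, s4}.
δ(s0,a) = {s2, s3}; δ(s1,a) = {s3, s4}; δ(s2,a) = {s0, s2, s4}; δ(s4,a) = {s1, s4}.
Union: {s0, s1, s2, s3, s4}.
After a: {s0, s1, s2, s3, s4}.

{s0, s1, s2, s3, s4}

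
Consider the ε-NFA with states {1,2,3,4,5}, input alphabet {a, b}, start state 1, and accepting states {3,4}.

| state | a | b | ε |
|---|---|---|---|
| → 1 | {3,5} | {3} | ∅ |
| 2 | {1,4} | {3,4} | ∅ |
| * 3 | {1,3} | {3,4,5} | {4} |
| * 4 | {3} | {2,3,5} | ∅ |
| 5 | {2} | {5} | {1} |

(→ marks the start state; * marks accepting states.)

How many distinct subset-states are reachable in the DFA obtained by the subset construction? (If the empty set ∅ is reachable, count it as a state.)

Start state of the DFA: {1} (ε-closure of the NFA start).
{1} --a--> {1,3,4,5}  [new]
{1} --b--> {3,4}  [new]
{1,3,4,5} --a--> {1,2,3,4,5}  [new]
{1,3,4,5} --b--> {1,2,3,4,5}  [seen]
{3,4} --a--> {1,3,4}  [new]
{3,4} --b--> {1,2,3,4,5}  [seen]
{1,2,3,4,5} --a--> {1,2,3,4,5}  [seen]
{1,2,3,4,5} --b--> {1,2,3,4,5}  [seen]
{1,3,4} --a--> {1,3,4,5}  [seen]
{1,3,4} --b--> {1,2,3,4,5}  [seen]
Reachable DFA states: {1}, {1,3,4,5}, {3,4}, {1,2,3,4,5}, {1,3,4}.

5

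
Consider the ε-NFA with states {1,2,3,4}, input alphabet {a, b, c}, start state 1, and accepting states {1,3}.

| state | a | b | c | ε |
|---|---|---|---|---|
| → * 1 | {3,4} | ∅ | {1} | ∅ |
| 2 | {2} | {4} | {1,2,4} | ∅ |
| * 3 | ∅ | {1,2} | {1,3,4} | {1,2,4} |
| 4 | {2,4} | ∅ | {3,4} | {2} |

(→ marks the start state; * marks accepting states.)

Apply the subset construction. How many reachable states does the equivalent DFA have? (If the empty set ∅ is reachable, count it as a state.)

Start state of the DFA: {1} (ε-closure of the NFA start).
{1} --a--> {1,2,3,4}  [new]
{1} --b--> ∅  [new]
{1} --c--> {1}  [seen]
{1,2,3,4} --a--> {1,2,3,4}  [seen]
{1,2,3,4} --b--> {1,2,4}  [new]
{1,2,3,4} --c--> {1,2,3,4}  [seen]
∅ --a--> ∅  [seen]
∅ --b--> ∅  [seen]
∅ --c--> ∅  [seen]
{1,2,4} --a--> {1,2,3,4}  [seen]
{1,2,4} --b--> {2,4}  [new]
{1,2,4} --c--> {1,2,3,4}  [seen]
{2,4} --a--> {2,4}  [seen]
{2,4} --b--> {2,4}  [seen]
{2,4} --c--> {1,2,3,4}  [seen]
Reachable DFA states: {1}, {1,2,3,4}, ∅, {1,2,4}, {2,4}.

5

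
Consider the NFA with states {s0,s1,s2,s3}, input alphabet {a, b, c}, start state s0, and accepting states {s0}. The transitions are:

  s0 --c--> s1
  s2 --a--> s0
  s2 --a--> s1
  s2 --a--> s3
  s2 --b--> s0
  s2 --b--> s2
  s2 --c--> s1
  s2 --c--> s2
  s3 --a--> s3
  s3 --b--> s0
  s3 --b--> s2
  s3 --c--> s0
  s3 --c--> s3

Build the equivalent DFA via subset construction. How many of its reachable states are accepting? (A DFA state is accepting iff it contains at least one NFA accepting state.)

1

Start state of the DFA: {s0}.
{s0} --a--> ∅  [new]
{s0} --b--> ∅  [seen]
{s0} --c--> {s1}  [new]
∅ --a--> ∅  [seen]
∅ --b--> ∅  [seen]
∅ --c--> ∅  [seen]
{s1} --a--> ∅  [seen]
{s1} --b--> ∅  [seen]
{s1} --c--> ∅  [seen]
Reachable DFA states: {s0}, ∅, {s1}.
Accepting DFA states (contain an NFA accepting state): {s0}.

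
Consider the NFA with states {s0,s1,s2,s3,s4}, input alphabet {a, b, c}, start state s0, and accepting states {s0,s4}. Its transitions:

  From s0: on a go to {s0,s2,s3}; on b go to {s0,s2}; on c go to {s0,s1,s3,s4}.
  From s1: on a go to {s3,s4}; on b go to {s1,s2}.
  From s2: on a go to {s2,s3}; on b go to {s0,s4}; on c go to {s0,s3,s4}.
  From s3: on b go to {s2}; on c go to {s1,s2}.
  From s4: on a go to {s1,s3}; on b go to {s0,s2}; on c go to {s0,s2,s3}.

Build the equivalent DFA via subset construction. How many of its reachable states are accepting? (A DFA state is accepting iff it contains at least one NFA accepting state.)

10

Start state of the DFA: {s0}.
{s0} --a--> {s0,s2,s3}  [new]
{s0} --b--> {s0,s2}  [new]
{s0} --c--> {s0,s1,s3,s4}  [new]
{s0,s2,s3} --a--> {s0,s2,s3}  [seen]
{s0,s2,s3} --b--> {s0,s2,s4}  [new]
{s0,s2,s3} --c--> {s0,s1,s2,s3,s4}  [new]
{s0,s2} --a--> {s0,s2,s3}  [seen]
{s0,s2} --b--> {s0,s2,s4}  [seen]
{s0,s2} --c--> {s0,s1,s3,s4}  [seen]
{s0,s1,s3,s4} --a--> {s0,s1,s2,s3,s4}  [seen]
{s0,s1,s3,s4} --b--> {s0,s1,s2}  [new]
{s0,s1,s3,s4} --c--> {s0,s1,s2,s3,s4}  [seen]
{s0,s2,s4} --a--> {s0,s1,s2,s3}  [new]
{s0,s2,s4} --b--> {s0,s2,s4}  [seen]
{s0,s2,s4} --c--> {s0,s1,s2,s3,s4}  [seen]
{s0,s1,s2,s3,s4} --a--> {s0,s1,s2,s3,s4}  [seen]
{s0,s1,s2,s3,s4} --b--> {s0,s1,s2,s4}  [new]
{s0,s1,s2,s3,s4} --c--> {s0,s1,s2,s3,s4}  [seen]
{s0,s1,s2} --a--> {s0,s2,s3,s4}  [new]
{s0,s1,s2} --b--> {s0,s1,s2,s4}  [seen]
{s0,s1,s2} --c--> {s0,s1,s3,s4}  [seen]
{s0,s1,s2,s3} --a--> {s0,s2,s3,s4}  [seen]
{s0,s1,s2,s3} --b--> {s0,s1,s2,s4}  [seen]
{s0,s1,s2,s3} --c--> {s0,s1,s2,s3,s4}  [seen]
{s0,s1,s2,s4} --a--> {s0,s1,s2,s3,s4}  [seen]
{s0,s1,s2,s4} --b--> {s0,s1,s2,s4}  [seen]
{s0,s1,s2,s4} --c--> {s0,s1,s2,s3,s4}  [seen]
{s0,s2,s3,s4} --a--> {s0,s1,s2,s3}  [seen]
{s0,s2,s3,s4} --b--> {s0,s2,s4}  [seen]
{s0,s2,s3,s4} --c--> {s0,s1,s2,s3,s4}  [seen]
Reachable DFA states: {s0}, {s0,s2,s3}, {s0,s2}, {s0,s1,s3,s4}, {s0,s2,s4}, {s0,s1,s2,s3,s4}, {s0,s1,s2}, {s0,s1,s2,s3}, {s0,s1,s2,s4}, {s0,s2,s3,s4}.
Accepting DFA states (contain an NFA accepting state): {s0}, {s0,s2,s3}, {s0,s2}, {s0,s1,s3,s4}, {s0,s2,s4}, {s0,s1,s2,s3,s4}, {s0,s1,s2}, {s0,s1,s2,s3}, {s0,s1,s2,s4}, {s0,s2,s3,s4}.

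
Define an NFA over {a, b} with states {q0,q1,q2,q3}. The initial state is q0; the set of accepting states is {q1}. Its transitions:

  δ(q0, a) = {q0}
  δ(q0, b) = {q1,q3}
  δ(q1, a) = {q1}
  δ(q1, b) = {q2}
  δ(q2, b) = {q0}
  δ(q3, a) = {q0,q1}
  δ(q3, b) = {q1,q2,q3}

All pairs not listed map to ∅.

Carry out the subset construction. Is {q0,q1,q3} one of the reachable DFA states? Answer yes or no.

Start state of the DFA: {q0}.
{q0} --a--> {q0}  [seen]
{q0} --b--> {q1,q3}  [new]
{q1,q3} --a--> {q0,q1}  [new]
{q1,q3} --b--> {q1,q2,q3}  [new]
{q0,q1} --a--> {q0,q1}  [seen]
{q0,q1} --b--> {q1,q2,q3}  [seen]
{q1,q2,q3} --a--> {q0,q1}  [seen]
{q1,q2,q3} --b--> {q0,q1,q2,q3}  [new]
{q0,q1,q2,q3} --a--> {q0,q1}  [seen]
{q0,q1,q2,q3} --b--> {q0,q1,q2,q3}  [seen]
Reachable DFA states: {q0}, {q1,q3}, {q0,q1}, {q1,q2,q3}, {q0,q1,q2,q3}.
{q0,q1,q3} is not among them.

no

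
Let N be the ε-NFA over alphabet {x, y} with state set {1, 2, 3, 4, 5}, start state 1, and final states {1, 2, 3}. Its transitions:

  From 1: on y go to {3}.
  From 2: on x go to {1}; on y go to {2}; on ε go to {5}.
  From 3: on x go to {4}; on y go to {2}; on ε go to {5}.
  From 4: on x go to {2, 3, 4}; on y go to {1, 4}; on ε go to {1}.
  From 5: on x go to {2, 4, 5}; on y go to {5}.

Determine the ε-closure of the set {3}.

{3, 5}

Begin with {3}.
3 →ε {5}; add 5.
ε-closure = {3, 5}.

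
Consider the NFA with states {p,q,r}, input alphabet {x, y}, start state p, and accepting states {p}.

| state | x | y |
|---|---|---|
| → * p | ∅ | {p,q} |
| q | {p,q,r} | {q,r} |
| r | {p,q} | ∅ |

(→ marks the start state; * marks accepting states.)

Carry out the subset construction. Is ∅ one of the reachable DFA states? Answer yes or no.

Start state of the DFA: {p}.
{p} --x--> ∅  [new]
{p} --y--> {p,q}  [new]
∅ --x--> ∅  [seen]
∅ --y--> ∅  [seen]
{p,q} --x--> {p,q,r}  [new]
{p,q} --y--> {p,q,r}  [seen]
{p,q,r} --x--> {p,q,r}  [seen]
{p,q,r} --y--> {p,q,r}  [seen]
Reachable DFA states: {p}, ∅, {p,q}, {p,q,r}.
∅ is among them.

yes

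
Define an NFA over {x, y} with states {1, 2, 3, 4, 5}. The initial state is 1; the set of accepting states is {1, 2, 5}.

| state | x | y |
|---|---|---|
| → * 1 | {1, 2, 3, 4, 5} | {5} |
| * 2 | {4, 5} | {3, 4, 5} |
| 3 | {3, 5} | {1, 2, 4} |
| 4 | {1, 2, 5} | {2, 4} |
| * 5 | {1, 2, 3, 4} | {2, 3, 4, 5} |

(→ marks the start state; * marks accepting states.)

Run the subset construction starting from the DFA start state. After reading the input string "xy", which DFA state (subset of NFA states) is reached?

{1, 2, 3, 4, 5}

Start: {1}.
δ(1,x) = {1, 2, 3, 4, 5}.
Union: {1, 2, 3, 4, 5}.
After x: {1, 2, 3, 4, 5}.
δ(1,y) = {5}; δ(2,y) = {3, 4, 5}; δ(3,y) = {1, 2, 4}; δ(4,y) = {2, 4}; δ(5,y) = {2, 3, 4, 5}.
Union: {1, 2, 3, 4, 5}.
After y: {1, 2, 3, 4, 5}.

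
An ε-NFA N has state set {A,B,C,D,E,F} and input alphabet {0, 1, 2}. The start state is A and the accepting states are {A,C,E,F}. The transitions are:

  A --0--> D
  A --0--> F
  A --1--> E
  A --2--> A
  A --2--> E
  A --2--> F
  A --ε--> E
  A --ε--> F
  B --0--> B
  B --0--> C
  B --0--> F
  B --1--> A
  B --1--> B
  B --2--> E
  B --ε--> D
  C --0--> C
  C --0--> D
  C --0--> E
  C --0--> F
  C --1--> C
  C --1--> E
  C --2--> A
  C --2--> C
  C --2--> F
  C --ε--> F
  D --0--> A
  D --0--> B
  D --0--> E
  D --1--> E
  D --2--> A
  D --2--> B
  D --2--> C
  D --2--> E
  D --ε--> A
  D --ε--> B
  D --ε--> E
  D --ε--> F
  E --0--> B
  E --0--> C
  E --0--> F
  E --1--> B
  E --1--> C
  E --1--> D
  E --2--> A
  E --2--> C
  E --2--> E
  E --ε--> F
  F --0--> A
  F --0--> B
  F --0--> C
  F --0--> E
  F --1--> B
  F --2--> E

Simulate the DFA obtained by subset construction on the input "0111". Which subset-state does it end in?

Start: {A,E,F}.
δ(A,0) = {D,F}; δ(E,0) = {B,C,F}; δ(F,0) = {A,B,C,E}.
Union: {A,B,C,D,E,F}.
After 0: {A,B,C,D,E,F}.
δ(A,1) = {E}; δ(B,1) = {A,B}; δ(C,1) = {C,E}; δ(D,1) = {E}; δ(E,1) = {B,C,D}; δ(F,1) = {B}.
Union: {A,B,C,D,E}.
ε-closure gives {A,B,C,D,E,F}.
After 1: {A,B,C,D,E,F}.
δ(A,1) = {E}; δ(B,1) = {A,B}; δ(C,1) = {C,E}; δ(D,1) = {E}; δ(E,1) = {B,C,D}; δ(F,1) = {B}.
Union: {A,B,C,D,E}.
ε-closure gives {A,B,C,D,E,F}.
After 1: {A,B,C,D,E,F}.
δ(A,1) = {E}; δ(B,1) = {A,B}; δ(C,1) = {C,E}; δ(D,1) = {E}; δ(E,1) = {B,C,D}; δ(F,1) = {B}.
Union: {A,B,C,D,E}.
ε-closure gives {A,B,C,D,E,F}.
After 1: {A,B,C,D,E,F}.

{A,B,C,D,E,F}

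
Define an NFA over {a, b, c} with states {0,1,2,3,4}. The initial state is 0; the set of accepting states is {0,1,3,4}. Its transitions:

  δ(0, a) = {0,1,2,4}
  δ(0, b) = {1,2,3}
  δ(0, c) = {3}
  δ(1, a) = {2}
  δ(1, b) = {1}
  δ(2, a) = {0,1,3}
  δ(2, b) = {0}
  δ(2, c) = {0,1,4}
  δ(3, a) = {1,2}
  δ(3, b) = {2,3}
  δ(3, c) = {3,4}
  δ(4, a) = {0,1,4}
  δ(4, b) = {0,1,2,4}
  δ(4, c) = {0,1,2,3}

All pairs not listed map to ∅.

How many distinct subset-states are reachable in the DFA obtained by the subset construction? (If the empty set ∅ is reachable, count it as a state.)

13

Start state of the DFA: {0}.
{0} --a--> {0,1,2,4}  [new]
{0} --b--> {1,2,3}  [new]
{0} --c--> {3}  [new]
{0,1,2,4} --a--> {0,1,2,3,4}  [new]
{0,1,2,4} --b--> {0,1,2,3,4}  [seen]
{0,1,2,4} --c--> {0,1,2,3,4}  [seen]
{1,2,3} --a--> {0,1,2,3}  [new]
{1,2,3} --b--> {0,1,2,3}  [seen]
{1,2,3} --c--> {0,1,3,4}  [new]
{3} --a--> {1,2}  [new]
{3} --b--> {2,3}  [new]
{3} --c--> {3,4}  [new]
{0,1,2,3,4} --a--> {0,1,2,3,4}  [seen]
{0,1,2,3,4} --b--> {0,1,2,3,4}  [seen]
{0,1,2,3,4} --c--> {0,1,2,3,4}  [seen]
{0,1,2,3} --a--> {0,1,2,3,4}  [seen]
{0,1,2,3} --b--> {0,1,2,3}  [seen]
{0,1,2,3} --c--> {0,1,3,4}  [seen]
{0,1,3,4} --a--> {0,1,2,4}  [seen]
{0,1,3,4} --b--> {0,1,2,3,4}  [seen]
{0,1,3,4} --c--> {0,1,2,3,4}  [seen]
{1,2} --a--> {0,1,2,3}  [seen]
{1,2} --b--> {0,1}  [new]
{1,2} --c--> {0,1,4}  [new]
{2,3} --a--> {0,1,2,3}  [seen]
{2,3} --b--> {0,2,3}  [new]
{2,3} --c--> {0,1,3,4}  [seen]
{3,4} --a--> {0,1,2,4}  [seen]
{3,4} --b--> {0,1,2,3,4}  [seen]
{3,4} --c--> {0,1,2,3,4}  [seen]
{0,1} --a--> {0,1,2,4}  [seen]
{0,1} --b--> {1,2,3}  [seen]
{0,1} --c--> {3}  [seen]
{0,1,4} --a--> {0,1,2,4}  [seen]
{0,1,4} --b--> {0,1,2,3,4}  [seen]
{0,1,4} --c--> {0,1,2,3}  [seen]
{0,2,3} --a--> {0,1,2,3,4}  [seen]
{0,2,3} --b--> {0,1,2,3}  [seen]
{0,2,3} --c--> {0,1,3,4}  [seen]
Reachable DFA states: {0}, {0,1,2,4}, {1,2,3}, {3}, {0,1,2,3,4}, {0,1,2,3}, {0,1,3,4}, {1,2}, {2,3}, {3,4}, {0,1}, {0,1,4}, {0,2,3}.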